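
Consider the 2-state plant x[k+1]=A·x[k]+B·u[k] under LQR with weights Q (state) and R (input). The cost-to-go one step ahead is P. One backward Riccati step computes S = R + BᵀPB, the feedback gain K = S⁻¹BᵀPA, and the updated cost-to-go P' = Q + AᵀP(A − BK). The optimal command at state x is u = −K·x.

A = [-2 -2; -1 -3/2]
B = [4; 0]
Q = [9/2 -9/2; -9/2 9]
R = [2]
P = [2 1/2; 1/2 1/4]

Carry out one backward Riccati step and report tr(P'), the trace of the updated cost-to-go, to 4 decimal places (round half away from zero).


BᵀP = [8.0000 2.0000]
S = R + BᵀPB = [2] + [32.0000] = [34.0000]
BᵀPA = [-18.0000 -19.0000]
K = S⁻¹·BᵀPA = [-0.5294 -0.5588]
A−BK = [0.1176 0.2353; -1.0000 -1.5000]
AᵀP(A−BK) = [0.7206 0.8162; 0.8162 0.9449]
P' = Q + AᵀP(A−BK) = [5.2206 -3.6838; -3.6838 9.9449]
tr(P') = 15.1654

15.1654


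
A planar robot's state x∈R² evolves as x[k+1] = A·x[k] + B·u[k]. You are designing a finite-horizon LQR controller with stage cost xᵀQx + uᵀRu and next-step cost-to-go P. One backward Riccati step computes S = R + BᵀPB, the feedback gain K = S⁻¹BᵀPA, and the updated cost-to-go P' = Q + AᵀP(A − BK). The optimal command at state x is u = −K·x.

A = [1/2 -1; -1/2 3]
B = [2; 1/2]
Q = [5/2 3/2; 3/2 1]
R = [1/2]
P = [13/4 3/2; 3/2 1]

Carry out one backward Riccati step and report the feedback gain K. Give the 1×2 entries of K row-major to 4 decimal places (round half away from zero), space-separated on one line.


BᵀP = [7.2500 3.5000]
S = R + BᵀPB = [1/2] + [16.2500] = [16.7500]
BᵀPA = [1.8750 3.2500]
K = S⁻¹·BᵀPA = [0.1119 0.1940]
A−BK = [0.2761 -1.3881; -0.5560 2.9030]
AᵀP(A−BK) = [0.1026 -0.4888; -0.4888 2.6194]
P' = Q + AᵀP(A−BK) = [2.6026 1.0112; 1.0112 3.6194]
tr(P') = 6.2220

0.1119 0.1940


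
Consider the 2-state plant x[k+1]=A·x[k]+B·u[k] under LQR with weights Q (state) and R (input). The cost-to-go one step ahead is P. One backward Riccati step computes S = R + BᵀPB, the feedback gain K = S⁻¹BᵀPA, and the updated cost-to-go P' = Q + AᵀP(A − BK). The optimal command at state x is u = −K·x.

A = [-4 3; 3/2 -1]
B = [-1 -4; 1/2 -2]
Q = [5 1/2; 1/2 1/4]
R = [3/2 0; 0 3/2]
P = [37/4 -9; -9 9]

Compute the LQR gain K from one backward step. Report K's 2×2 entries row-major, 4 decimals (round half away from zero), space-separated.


BᵀP = [-13.7500 13.5000; -19.0000 18.0000]
S = R + BᵀPB = [3/2 0; 0 3/2] + [20.5000 28.0000; 28.0000 40.0000] = [22.0000 28.0000; 28.0000 41.5000]
BᵀPA = [75.2500 -54.7500; 103.0000 -75.0000]
K = S⁻¹·BᵀPA = [1.8517 -1.3343; 1.2326 -0.9070]
A−BK = [2.7820 -1.9622; 3.0392 -2.1468]
AᵀP(A−BK) = [9.9528 -7.1751; -7.1751 5.1737]
P' = Q + AᵀP(A−BK) = [14.9528 -6.6751; -6.6751 5.4237]
tr(P') = 20.3765

1.8517 -1.3343 1.2326 -0.9070


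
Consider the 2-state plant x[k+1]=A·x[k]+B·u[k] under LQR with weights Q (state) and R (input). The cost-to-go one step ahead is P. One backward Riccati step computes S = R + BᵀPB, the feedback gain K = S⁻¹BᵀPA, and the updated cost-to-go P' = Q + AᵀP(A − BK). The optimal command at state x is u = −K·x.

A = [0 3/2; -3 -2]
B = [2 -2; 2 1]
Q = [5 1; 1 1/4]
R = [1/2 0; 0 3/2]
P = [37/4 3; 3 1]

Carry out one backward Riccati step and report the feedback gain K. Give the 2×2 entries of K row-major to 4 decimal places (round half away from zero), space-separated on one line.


BᵀP = [24.5000 8.0000; -15.5000 -5.0000]
S = R + BᵀPB = [1/2 0; 0 3/2] + [65.0000 -41.0000; -41.0000 26.0000] = [65.5000 -41.0000; -41.0000 27.5000]
BᵀPA = [-24.0000 20.7500; 15.0000 -13.2500]
K = S⁻¹·BᵀPA = [-0.3742 0.2277; -0.0125 -0.1424]
A−BK = [0.7235 0.7599; -2.2391 -2.3129]
AᵀP(A−BK) = [0.2058 0.0998; 0.0998 0.2018]
P' = Q + AᵀP(A−BK) = [5.2058 1.0998; 1.0998 0.4518]
tr(P') = 5.6576

-0.3742 0.2277 -0.0125 -0.1424


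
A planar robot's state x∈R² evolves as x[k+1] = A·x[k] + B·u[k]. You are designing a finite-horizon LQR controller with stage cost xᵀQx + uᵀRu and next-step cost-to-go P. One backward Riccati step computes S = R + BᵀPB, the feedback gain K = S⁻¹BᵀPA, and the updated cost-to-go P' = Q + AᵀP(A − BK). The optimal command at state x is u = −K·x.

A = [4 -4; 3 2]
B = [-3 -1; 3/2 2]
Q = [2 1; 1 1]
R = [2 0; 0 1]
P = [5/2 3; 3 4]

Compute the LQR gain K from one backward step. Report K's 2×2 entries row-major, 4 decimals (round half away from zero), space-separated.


-1.7736 0.8302 3.1572 -0.2013

BᵀP = [-3.0000 -3.0000; 3.5000 5.0000]
S = R + BᵀPB = [2 0; 0 1] + [4.5000 -3.0000; -3.0000 6.5000] = [6.5000 -3.0000; -3.0000 7.5000]
BᵀPA = [-21.0000 6.0000; 29.0000 -4.0000]
K = S⁻¹·BᵀPA = [-1.7736 0.8302; 3.1572 -0.2013]
A−BK = [1.8365 -1.7107; -0.6541 1.1572]
AᵀP(A−BK) = [19.1950 -4.7296; -4.7296 2.2138]
P' = Q + AᵀP(A−BK) = [21.1950 -3.7296; -3.7296 3.2138]
tr(P') = 24.4088


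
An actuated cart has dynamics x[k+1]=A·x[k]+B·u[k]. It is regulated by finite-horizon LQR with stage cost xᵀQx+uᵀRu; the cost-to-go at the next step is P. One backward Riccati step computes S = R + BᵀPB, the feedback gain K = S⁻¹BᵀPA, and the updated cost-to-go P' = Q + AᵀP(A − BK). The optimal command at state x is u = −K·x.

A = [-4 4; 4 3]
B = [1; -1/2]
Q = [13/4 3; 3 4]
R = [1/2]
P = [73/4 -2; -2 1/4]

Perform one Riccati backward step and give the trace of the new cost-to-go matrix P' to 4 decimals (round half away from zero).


BᵀP = [19.2500 -2.1250]
S = R + BᵀPB = [1/2] + [20.3125] = [20.8125]
BᵀPA = [-85.5000 70.6250]
K = S⁻¹·BᵀPA = [-4.1081 3.3934]
A−BK = [0.1081 0.6066; 1.9459 4.6967]
AᵀP(A−BK) = [8.7568 -6.8649; -6.8649 6.5916]
P' = Q + AᵀP(A−BK) = [12.0068 -3.8649; -3.8649 10.5916]
tr(P') = 22.5983

22.5983


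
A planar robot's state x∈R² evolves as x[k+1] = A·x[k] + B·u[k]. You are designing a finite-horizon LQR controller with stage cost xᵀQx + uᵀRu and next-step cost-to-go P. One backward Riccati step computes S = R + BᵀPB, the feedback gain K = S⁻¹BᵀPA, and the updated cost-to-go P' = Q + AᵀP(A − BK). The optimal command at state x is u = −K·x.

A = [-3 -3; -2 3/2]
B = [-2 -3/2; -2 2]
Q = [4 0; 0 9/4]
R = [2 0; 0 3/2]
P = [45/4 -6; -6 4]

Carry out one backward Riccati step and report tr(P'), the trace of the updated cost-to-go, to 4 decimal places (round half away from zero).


11.8915

BᵀP = [-10.5000 4.0000; -28.8750 17.0000]
S = R + BᵀPB = [2 0; 0 3/2] + [13.0000 23.7500; 23.7500 77.3125] = [15.0000 23.7500; 23.7500 78.8125]
BᵀPA = [23.5000 37.5000; 52.6250 112.1250]
K = S⁻¹·BᵀPA = [0.9743 0.4732; 0.3741 1.2801]
A−BK = [-0.4902 -0.1335; -0.7996 -0.1138]
AᵀP(A−BK) = [2.6657 1.7654; 1.7654 2.9757]
P' = Q + AᵀP(A−BK) = [6.6657 1.7654; 1.7654 5.2257]
tr(P') = 11.8915


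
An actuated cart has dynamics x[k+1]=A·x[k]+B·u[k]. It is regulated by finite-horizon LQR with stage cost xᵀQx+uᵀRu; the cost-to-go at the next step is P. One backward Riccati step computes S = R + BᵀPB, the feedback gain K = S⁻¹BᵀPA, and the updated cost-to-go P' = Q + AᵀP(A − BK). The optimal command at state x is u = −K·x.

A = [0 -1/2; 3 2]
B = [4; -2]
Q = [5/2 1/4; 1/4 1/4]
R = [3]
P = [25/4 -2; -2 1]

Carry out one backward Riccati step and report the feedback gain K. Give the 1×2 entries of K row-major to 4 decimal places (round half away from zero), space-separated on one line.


-0.2158 -0.2482

BᵀP = [29.0000 -10.0000]
S = R + BᵀPB = [3] + [136.0000] = [139.0000]
BᵀPA = [-30.0000 -34.5000]
K = S⁻¹·BᵀPA = [-0.2158 -0.2482]
A−BK = [0.8633 0.4928; 2.5683 1.5036]
AᵀP(A−BK) = [2.5252 1.5540; 1.5540 0.9996]
P' = Q + AᵀP(A−BK) = [5.0252 1.8040; 1.8040 1.2496]
tr(P') = 6.2747


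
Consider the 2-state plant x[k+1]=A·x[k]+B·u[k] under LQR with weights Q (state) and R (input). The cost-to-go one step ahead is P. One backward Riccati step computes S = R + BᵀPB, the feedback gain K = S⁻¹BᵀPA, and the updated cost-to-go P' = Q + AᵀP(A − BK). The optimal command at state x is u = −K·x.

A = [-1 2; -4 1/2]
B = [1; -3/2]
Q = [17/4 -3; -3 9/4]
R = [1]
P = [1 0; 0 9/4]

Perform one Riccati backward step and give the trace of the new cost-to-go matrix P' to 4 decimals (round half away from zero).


BᵀP = [1.0000 -3.3750]
S = R + BᵀPB = [1] + [6.0625] = [7.0625]
BᵀPA = [12.5000 0.3125]
K = S⁻¹·BᵀPA = [1.7699 0.0442]
A−BK = [-2.7699 1.9558; -1.3451 0.5664]
AᵀP(A−BK) = [14.8761 -7.0531; -7.0531 4.5487]
P' = Q + AᵀP(A−BK) = [19.1261 -10.0531; -10.0531 6.7987]
tr(P') = 25.9248

25.9248


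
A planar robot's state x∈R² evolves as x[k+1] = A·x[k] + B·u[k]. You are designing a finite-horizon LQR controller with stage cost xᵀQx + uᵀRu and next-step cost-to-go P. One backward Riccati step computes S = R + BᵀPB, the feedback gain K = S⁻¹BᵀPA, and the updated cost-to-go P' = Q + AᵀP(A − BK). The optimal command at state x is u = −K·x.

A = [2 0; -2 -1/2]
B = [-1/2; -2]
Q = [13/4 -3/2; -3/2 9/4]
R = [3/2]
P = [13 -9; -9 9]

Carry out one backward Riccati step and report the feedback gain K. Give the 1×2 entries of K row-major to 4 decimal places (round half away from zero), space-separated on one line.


2.1978 0.2967

BᵀP = [11.5000 -13.5000]
S = R + BᵀPB = [3/2] + [21.2500] = [22.7500]
BᵀPA = [50.0000 6.7500]
K = S⁻¹·BᵀPA = [2.1978 0.2967]
A−BK = [3.0989 0.1484; 2.3956 0.0934]
AᵀP(A−BK) = [50.1099 3.1648; 3.1648 0.2473]
P' = Q + AᵀP(A−BK) = [53.3599 1.6648; 1.6648 2.4973]
tr(P') = 55.8571


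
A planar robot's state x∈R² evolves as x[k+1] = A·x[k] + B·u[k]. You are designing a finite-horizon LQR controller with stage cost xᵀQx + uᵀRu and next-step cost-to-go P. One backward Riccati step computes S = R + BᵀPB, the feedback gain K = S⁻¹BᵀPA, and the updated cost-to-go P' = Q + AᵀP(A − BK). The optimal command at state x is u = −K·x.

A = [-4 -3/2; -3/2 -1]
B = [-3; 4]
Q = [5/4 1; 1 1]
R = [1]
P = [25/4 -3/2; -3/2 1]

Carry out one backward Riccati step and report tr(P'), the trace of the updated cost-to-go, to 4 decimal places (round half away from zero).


BᵀP = [-24.7500 8.5000]
S = R + BᵀPB = [1] + [108.2500] = [109.2500]
BᵀPA = [86.2500 28.6250]
K = S⁻¹·BᵀPA = [0.7895 0.2620]
A−BK = [-1.6316 -0.7140; -4.6579 -2.0481]
AᵀP(A−BK) = [16.1579 7.0263; 7.0263 3.0624]
P' = Q + AᵀP(A−BK) = [17.4079 8.0263; 8.0263 4.0624]
tr(P') = 21.4703

21.4703


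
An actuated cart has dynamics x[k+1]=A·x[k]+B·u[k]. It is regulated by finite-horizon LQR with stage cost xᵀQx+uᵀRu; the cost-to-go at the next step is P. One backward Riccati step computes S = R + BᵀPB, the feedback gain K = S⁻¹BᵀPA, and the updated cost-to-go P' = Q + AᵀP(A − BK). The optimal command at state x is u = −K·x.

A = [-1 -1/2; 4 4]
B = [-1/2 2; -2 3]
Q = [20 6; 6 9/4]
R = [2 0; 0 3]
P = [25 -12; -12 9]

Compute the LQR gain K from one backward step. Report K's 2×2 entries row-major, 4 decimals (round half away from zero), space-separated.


BᵀP = [11.5000 -12.0000; 14.0000 3.0000]
S = R + BᵀPB = [2 0; 0 3] + [18.2500 -13.0000; -13.0000 37.0000] = [20.2500 -13.0000; -13.0000 40.0000]
BᵀPA = [-59.5000 -53.7500; -2.0000 5.0000]
K = S⁻¹·BᵀPA = [-3.7535 -3.2527; -1.2699 -0.9321]
A−BK = [-0.3370 -0.2621; 0.3027 0.2910]
AᵀP(A−BK) = [39.1264 33.0983; 33.0983 28.0764]
P' = Q + AᵀP(A−BK) = [59.1264 39.0983; 39.0983 30.3264]
tr(P') = 89.4528

-3.7535 -3.2527 -1.2699 -0.9321


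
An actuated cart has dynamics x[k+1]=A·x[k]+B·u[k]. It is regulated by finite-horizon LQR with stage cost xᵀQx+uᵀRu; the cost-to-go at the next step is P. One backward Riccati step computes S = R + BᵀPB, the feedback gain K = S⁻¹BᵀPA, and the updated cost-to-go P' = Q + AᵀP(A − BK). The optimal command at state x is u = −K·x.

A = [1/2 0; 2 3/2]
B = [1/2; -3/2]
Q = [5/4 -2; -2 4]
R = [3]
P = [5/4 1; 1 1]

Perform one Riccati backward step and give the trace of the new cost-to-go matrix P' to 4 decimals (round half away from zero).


BᵀP = [-0.8750 -1.0000]
S = R + BᵀPB = [3] + [1.0625] = [4.0625]
BᵀPA = [-2.4375 -1.5000]
K = S⁻¹·BᵀPA = [-0.6000 -0.3692]
A−BK = [0.8000 0.1846; 1.1000 0.9462]
AᵀP(A−BK) = [4.8500 2.8500; 2.8500 1.6962]
P' = Q + AᵀP(A−BK) = [6.1000 0.8500; 0.8500 5.6962]
tr(P') = 11.7962

11.7962


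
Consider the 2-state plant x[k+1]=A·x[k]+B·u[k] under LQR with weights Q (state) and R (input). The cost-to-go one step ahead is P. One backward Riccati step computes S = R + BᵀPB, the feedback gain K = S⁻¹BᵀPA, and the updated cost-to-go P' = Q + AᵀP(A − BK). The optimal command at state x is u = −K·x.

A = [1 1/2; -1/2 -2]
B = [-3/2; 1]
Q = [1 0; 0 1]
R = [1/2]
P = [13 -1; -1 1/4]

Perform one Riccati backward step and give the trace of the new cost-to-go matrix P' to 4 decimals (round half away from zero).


BᵀP = [-20.5000 1.7500]
S = R + BᵀPB = [1/2] + [32.5000] = [33.0000]
BᵀPA = [-21.3750 -13.7500]
K = S⁻¹·BᵀPA = [-0.6477 -0.4167]
A−BK = [0.0284 -0.1250; 0.1477 -1.5833]
AᵀP(A−BK) = [0.2173 0.0938; 0.0938 0.5208]
P' = Q + AᵀP(A−BK) = [1.2173 0.0938; 0.0938 1.5208]
tr(P') = 2.7382

2.7382


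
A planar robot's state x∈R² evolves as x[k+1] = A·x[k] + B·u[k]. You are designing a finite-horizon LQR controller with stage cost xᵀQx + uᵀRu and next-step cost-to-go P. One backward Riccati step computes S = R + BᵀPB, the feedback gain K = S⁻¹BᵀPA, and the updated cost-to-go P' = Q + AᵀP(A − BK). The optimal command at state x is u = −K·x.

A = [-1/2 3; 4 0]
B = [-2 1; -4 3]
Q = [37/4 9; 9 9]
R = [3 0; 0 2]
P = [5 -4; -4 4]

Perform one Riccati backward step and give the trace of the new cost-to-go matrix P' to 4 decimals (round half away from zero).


54.0420

BᵀP = [6.0000 -8.0000; -7.0000 8.0000]
S = R + BᵀPB = [3 0; 0 2] + [20.0000 -18.0000; -18.0000 17.0000] = [23.0000 -18.0000; -18.0000 19.0000]
BᵀPA = [-35.0000 18.0000; 35.5000 -21.0000]
K = S⁻¹·BᵀPA = [-0.2301 -0.3186; 1.6504 -1.4071]
A−BK = [-2.6106 3.7699; -1.8717 2.9469]
AᵀP(A−BK) = [14.6062 -16.6991; -16.6991 21.1858]
P' = Q + AᵀP(A−BK) = [23.8562 -7.6991; -7.6991 30.1858]
tr(P') = 54.0420


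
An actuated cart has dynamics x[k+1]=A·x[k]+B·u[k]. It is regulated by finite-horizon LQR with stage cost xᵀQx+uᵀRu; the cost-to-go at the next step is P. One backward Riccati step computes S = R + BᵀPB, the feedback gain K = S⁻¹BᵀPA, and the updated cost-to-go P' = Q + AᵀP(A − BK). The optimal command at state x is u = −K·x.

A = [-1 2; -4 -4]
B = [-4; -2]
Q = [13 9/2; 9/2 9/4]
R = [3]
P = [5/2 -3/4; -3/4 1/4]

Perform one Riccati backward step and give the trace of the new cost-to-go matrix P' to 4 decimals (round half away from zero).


BᵀP = [-8.5000 2.5000]
S = R + BᵀPB = [3] + [29.0000] = [32.0000]
BᵀPA = [-1.5000 -27.0000]
K = S⁻¹·BᵀPA = [-0.0469 -0.8438]
A−BK = [-1.1875 -1.3750; -4.0938 -5.6875]
AᵀP(A−BK) = [0.4297 0.7344; 0.7344 3.2188]
P' = Q + AᵀP(A−BK) = [13.4297 5.2344; 5.2344 5.4688]
tr(P') = 18.8984

18.8984


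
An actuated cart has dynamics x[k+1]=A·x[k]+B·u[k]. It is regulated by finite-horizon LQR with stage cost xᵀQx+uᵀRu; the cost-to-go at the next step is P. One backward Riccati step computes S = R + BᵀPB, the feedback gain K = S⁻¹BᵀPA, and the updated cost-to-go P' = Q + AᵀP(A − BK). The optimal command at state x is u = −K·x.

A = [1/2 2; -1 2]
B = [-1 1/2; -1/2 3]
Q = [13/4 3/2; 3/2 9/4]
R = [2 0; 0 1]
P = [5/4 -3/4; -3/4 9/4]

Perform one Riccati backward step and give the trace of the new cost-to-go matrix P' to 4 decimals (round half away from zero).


BᵀP = [-0.8750 -0.3750; -1.6250 6.3750]
S = R + BᵀPB = [2 0; 0 1] + [1.0625 -1.5625; -1.5625 18.3125] = [3.0625 -1.5625; -1.5625 19.3125]
BᵀPA = [-0.0625 -2.5000; -7.1875 9.5000]
K = S⁻¹·BᵀPA = [-0.2193 -0.5897; -0.3899 0.4442]
A−BK = [0.4756 1.1882; 0.0601 0.3726]
AᵀP(A−BK) = [0.4963 0.6558; 0.6558 2.3059]
P' = Q + AᵀP(A−BK) = [3.7463 2.1558; 2.1558 4.5559]
tr(P') = 8.3021

8.3021


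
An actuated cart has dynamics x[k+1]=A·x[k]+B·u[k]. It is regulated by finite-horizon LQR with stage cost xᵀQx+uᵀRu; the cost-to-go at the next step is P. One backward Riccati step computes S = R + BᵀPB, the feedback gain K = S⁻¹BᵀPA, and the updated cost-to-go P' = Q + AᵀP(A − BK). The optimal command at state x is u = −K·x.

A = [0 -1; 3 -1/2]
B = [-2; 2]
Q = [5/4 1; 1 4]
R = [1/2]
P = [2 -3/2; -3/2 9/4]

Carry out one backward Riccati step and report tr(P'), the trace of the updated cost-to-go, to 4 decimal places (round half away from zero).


9.0434

BᵀP = [-7.0000 7.5000]
S = R + BᵀPB = [1/2] + [29.0000] = [29.5000]
BᵀPA = [22.5000 3.2500]
K = S⁻¹·BᵀPA = [0.7627 0.1102]
A−BK = [1.5254 -0.7797; 1.4746 -0.7203]
AᵀP(A−BK) = [3.0890 -1.3538; -1.3538 0.7044]
P' = Q + AᵀP(A−BK) = [4.3390 -0.3538; -0.3538 4.7044]
tr(P') = 9.0434


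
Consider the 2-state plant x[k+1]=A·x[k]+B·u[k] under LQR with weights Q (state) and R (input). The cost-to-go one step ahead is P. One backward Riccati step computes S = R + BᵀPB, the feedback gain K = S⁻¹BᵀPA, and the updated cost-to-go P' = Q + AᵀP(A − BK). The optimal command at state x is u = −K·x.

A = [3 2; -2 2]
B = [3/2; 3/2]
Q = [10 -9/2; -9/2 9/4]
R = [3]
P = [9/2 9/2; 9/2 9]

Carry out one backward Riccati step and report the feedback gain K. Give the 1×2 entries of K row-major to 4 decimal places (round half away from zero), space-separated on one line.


0.0000 1.2587

BᵀP = [13.5000 20.2500]
S = R + BᵀPB = [3] + [50.6250] = [53.6250]
BᵀPA = [0.0000 67.5000]
K = S⁻¹·BᵀPA = [0.0000 1.2587]
A−BK = [3.0000 0.1119; -2.0000 0.1119]
AᵀP(A−BK) = [22.5000 0.0000; 0.0000 5.0350]
P' = Q + AᵀP(A−BK) = [32.5000 -4.5000; -4.5000 7.2850]
tr(P') = 39.7850


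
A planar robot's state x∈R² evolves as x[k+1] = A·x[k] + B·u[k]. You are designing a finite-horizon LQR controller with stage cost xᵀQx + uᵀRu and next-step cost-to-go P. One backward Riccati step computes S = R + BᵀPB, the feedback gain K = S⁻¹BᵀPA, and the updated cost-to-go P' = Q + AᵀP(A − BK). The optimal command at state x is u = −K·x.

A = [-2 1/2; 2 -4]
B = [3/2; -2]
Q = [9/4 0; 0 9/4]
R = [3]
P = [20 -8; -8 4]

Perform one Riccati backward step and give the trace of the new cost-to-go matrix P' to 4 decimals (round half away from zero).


15.2054

BᵀP = [46.0000 -20.0000]
S = R + BᵀPB = [3] + [109.0000] = [112.0000]
BᵀPA = [-132.0000 103.0000]
K = S⁻¹·BᵀPA = [-1.1786 0.9196]
A−BK = [-0.2321 -0.8795; -0.3571 -2.1607]
AᵀP(A−BK) = [4.4286 -2.6071; -2.6071 6.2768]
P' = Q + AᵀP(A−BK) = [6.6786 -2.6071; -2.6071 8.5268]
tr(P') = 15.2054


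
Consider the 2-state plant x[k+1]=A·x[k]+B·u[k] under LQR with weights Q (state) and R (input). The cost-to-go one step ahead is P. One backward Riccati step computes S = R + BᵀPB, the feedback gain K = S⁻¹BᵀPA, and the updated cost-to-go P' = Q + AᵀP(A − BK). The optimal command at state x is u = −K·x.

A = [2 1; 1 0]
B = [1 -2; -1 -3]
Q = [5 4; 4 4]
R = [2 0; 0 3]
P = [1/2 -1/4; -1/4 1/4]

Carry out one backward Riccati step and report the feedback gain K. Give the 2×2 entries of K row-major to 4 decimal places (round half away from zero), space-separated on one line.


BᵀP = [0.7500 -0.5000; -0.2500 -0.2500]
S = R + BᵀPB = [2 0; 0 3] + [1.2500 0.0000; 0.0000 1.2500] = [3.2500 0.0000; 0.0000 4.2500]
BᵀPA = [1.0000 0.7500; -0.7500 -0.2500]
K = S⁻¹·BᵀPA = [0.3077 0.2308; -0.1765 -0.0588]
A−BK = [1.3394 0.6516; 0.7783 0.0543]
AᵀP(A−BK) = [0.8100 0.4751; 0.4751 0.3122]
P' = Q + AᵀP(A−BK) = [5.8100 4.4751; 4.4751 4.3122]
tr(P') = 10.1222

0.3077 0.2308 -0.1765 -0.0588


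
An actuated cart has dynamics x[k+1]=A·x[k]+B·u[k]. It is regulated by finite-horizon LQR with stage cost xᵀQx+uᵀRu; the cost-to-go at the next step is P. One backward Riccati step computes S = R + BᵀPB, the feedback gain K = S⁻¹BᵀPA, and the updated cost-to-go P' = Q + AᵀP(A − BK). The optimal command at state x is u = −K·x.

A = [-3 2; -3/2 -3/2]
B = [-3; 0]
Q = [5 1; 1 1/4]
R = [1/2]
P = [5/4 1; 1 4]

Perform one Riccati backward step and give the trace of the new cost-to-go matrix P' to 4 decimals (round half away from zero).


20.6223

BᵀP = [-3.7500 -3.0000]
S = R + BᵀPB = [1/2] + [11.2500] = [11.7500]
BᵀPA = [15.7500 -3.0000]
K = S⁻¹·BᵀPA = [1.3404 -0.2553]
A−BK = [1.0213 1.2340; -1.5000 -1.5000]
AᵀP(A−BK) = [8.1383 7.0213; 7.0213 7.2340]
P' = Q + AᵀP(A−BK) = [13.1383 8.0213; 8.0213 7.4840]
tr(P') = 20.6223


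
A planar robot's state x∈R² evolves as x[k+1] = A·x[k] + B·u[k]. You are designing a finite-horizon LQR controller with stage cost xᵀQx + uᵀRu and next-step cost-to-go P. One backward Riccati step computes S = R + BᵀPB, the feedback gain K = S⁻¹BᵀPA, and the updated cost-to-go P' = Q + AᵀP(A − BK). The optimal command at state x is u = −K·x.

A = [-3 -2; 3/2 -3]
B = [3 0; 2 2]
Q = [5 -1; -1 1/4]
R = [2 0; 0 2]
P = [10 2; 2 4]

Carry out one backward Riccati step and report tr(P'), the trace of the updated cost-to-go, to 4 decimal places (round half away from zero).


14.1734

BᵀP = [34.0000 14.0000; 4.0000 8.0000]
S = R + BᵀPB = [2 0; 0 2] + [130.0000 28.0000; 28.0000 16.0000] = [132.0000 28.0000; 28.0000 18.0000]
BᵀPA = [-81.0000 -110.0000; 0.0000 -32.0000]
K = S⁻¹·BᵀPA = [-0.9158 -0.6809; 1.4246 -0.7186]
A−BK = [-0.2525 0.0427; 0.4824 -0.2010]
AᵀP(A−BK) = [6.8178 -1.1533; -1.1533 2.1055]
P' = Q + AᵀP(A−BK) = [11.8178 -2.1533; -2.1533 2.3555]
tr(P') = 14.1734


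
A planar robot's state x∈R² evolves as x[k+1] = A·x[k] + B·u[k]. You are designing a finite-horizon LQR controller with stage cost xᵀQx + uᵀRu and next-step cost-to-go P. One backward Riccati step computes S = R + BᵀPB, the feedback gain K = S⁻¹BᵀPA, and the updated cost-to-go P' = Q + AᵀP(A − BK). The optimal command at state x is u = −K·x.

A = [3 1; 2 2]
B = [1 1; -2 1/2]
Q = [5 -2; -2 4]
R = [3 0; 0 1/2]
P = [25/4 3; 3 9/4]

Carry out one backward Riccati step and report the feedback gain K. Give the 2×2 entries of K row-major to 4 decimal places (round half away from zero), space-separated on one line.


-0.1161 -0.3171 3.0489 1.5361

BᵀP = [0.2500 -1.5000; 7.7500 4.1250]
S = R + BᵀPB = [3 0; 0 1/2] + [3.2500 -0.5000; -0.5000 9.8125] = [6.2500 -0.5000; -0.5000 10.3125]
BᵀPA = [-2.2500 -2.7500; 31.5000 16.0000]
K = S⁻¹·BᵀPA = [-0.1161 -0.3171; 3.0489 1.5361]
A−BK = [0.0672 -0.2190; 0.2434 0.5977]
AᵀP(A−BK) = [4.9479 2.6481; 2.6481 1.7997]
P' = Q + AᵀP(A−BK) = [9.9479 0.6481; 0.6481 5.7997]
tr(P') = 15.7476


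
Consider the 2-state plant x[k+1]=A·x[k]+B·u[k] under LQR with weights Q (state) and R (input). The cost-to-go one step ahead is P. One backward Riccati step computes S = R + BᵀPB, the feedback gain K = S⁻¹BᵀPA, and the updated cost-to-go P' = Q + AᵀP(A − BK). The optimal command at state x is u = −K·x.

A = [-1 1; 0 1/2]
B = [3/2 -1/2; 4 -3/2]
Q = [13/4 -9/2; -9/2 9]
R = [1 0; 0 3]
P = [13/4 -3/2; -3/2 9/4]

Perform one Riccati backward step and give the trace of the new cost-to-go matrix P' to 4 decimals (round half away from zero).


BᵀP = [-1.1250 6.7500; 0.6250 -2.6250]
S = R + BᵀPB = [1 0; 0 3] + [25.3125 -9.5625; -9.5625 3.6250] = [26.3125 -9.5625; -9.5625 6.6250]
BᵀPA = [1.1250 2.2500; -0.6250 -0.6875]
K = S⁻¹·BᵀPA = [0.0178 0.1005; -0.0686 0.0413]
A−BK = [-1.0610 0.8699; -0.1742 0.1599]
AᵀP(A−BK) = [3.1871 -2.5873; -2.5873 2.1147]
P' = Q + AᵀP(A−BK) = [6.4371 -7.0873; -7.0873 11.1147]
tr(P') = 17.5518

17.5518


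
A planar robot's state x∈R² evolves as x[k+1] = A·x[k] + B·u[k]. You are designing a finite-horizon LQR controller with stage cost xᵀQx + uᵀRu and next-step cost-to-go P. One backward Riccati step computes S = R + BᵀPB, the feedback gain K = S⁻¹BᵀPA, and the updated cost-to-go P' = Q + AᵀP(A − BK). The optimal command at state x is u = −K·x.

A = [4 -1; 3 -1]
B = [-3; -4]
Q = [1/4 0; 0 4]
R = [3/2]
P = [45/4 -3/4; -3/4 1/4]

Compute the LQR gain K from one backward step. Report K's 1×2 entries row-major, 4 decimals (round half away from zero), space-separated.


-1.3437 0.3324

BᵀP = [-30.7500 1.2500]
S = R + BᵀPB = [3/2] + [87.2500] = [88.7500]
BᵀPA = [-119.2500 29.5000]
K = S⁻¹·BᵀPA = [-1.3437 0.3324]
A−BK = [-0.0310 -0.0028; -2.3746 0.3296]
AᵀP(A−BK) = [4.0183 -0.8620; -0.8620 0.1944]
P' = Q + AᵀP(A−BK) = [4.2683 -0.8620; -0.8620 4.1944]
tr(P') = 8.4627


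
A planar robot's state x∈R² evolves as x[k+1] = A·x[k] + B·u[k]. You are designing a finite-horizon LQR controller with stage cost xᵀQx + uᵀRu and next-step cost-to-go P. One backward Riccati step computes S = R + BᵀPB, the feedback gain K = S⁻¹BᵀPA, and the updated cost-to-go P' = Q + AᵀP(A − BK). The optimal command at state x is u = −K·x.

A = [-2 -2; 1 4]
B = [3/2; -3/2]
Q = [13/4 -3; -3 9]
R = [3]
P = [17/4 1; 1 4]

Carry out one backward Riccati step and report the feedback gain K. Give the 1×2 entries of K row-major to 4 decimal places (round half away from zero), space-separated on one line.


BᵀP = [4.8750 -4.5000]
S = R + BᵀPB = [3] + [14.0625] = [17.0625]
BᵀPA = [-14.2500 -27.7500]
K = S⁻¹·BᵀPA = [-0.8352 -1.6264]
A−BK = [-0.7473 0.4396; -0.2527 1.5604]
AᵀP(A−BK) = [5.0989 -0.1758; -0.1758 19.8681]
P' = Q + AᵀP(A−BK) = [8.3489 -3.1758; -3.1758 28.8681]
tr(P') = 37.2170

-0.8352 -1.6264


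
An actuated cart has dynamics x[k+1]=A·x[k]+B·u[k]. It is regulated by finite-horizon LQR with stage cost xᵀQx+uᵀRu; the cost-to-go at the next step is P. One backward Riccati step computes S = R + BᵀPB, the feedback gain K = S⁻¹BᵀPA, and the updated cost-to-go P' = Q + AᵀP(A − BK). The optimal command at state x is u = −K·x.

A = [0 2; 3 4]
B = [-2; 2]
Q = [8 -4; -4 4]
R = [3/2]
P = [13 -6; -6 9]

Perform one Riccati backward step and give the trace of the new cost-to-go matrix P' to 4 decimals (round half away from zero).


120.0109

BᵀP = [-38.0000 30.0000]
S = R + BᵀPB = [3/2] + [136.0000] = [137.5000]
BᵀPA = [90.0000 44.0000]
K = S⁻¹·BᵀPA = [0.6545 0.3200]
A−BK = [1.3091 2.6400; 1.6909 3.3600]
AᵀP(A−BK) = [22.0909 43.2000; 43.2000 85.9200]
P' = Q + AᵀP(A−BK) = [30.0909 39.2000; 39.2000 89.9200]
tr(P') = 120.0109


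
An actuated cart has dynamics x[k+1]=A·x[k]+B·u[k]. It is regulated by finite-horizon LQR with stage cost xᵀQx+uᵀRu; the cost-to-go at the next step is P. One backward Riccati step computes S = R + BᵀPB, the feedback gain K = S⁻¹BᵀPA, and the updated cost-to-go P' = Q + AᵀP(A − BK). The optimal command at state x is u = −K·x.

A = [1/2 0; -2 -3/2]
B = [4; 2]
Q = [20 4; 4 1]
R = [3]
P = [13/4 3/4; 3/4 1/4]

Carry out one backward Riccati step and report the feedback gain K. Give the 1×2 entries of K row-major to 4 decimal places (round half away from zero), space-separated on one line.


BᵀP = [14.5000 3.5000]
S = R + BᵀPB = [3] + [65.0000] = [68.0000]
BᵀPA = [0.2500 -5.2500]
K = S⁻¹·BᵀPA = [0.0037 -0.0772]
A−BK = [0.4853 0.3088; -2.0074 -1.3456]
AᵀP(A−BK) = [0.3116 0.2068; 0.2068 0.1572]
P' = Q + AᵀP(A−BK) = [20.3116 4.2068; 4.2068 1.1572]
tr(P') = 21.4688

0.0037 -0.0772


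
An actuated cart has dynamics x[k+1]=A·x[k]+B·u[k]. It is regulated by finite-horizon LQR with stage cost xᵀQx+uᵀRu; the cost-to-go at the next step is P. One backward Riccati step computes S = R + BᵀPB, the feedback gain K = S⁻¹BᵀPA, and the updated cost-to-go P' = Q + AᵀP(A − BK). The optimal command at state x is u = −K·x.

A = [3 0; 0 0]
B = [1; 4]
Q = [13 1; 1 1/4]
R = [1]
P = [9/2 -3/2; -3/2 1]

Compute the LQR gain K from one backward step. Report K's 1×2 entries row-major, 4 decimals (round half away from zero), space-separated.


-0.4737 0.0000

BᵀP = [-1.5000 2.5000]
S = R + BᵀPB = [1] + [8.5000] = [9.5000]
BᵀPA = [-4.5000 0.0000]
K = S⁻¹·BᵀPA = [-0.4737 0.0000]
A−BK = [3.4737 0.0000; 1.8947 0.0000]
AᵀP(A−BK) = [38.3684 0.0000; 0.0000 0.0000]
P' = Q + AᵀP(A−BK) = [51.3684 1.0000; 1.0000 0.2500]
tr(P') = 51.6184


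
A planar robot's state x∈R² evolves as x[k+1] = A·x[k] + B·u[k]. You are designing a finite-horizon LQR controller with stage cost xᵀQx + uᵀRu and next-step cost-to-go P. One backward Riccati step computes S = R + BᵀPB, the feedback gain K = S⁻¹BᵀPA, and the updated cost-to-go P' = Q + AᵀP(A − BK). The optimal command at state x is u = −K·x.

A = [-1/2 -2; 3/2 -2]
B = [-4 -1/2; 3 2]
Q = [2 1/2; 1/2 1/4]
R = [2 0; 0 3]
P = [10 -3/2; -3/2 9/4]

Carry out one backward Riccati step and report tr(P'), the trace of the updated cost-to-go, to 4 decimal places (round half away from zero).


11.6263

BᵀP = [-44.5000 12.7500; -8.0000 5.2500]
S = R + BᵀPB = [2 0; 0 3] + [216.2500 47.7500; 47.7500 14.5000] = [218.2500 47.7500; 47.7500 17.5000]
BᵀPA = [41.3750 63.5000; 11.8750 5.5000]
K = S⁻¹·BᵀPA = [0.1020 0.5513; 0.4002 -1.1900]
A−BK = [0.1082 -0.3898; 0.3935 -1.2739]
AᵀP(A−BK) = [0.8391 -2.4291; -2.4291 8.5373]
P' = Q + AᵀP(A−BK) = [2.8391 -1.9291; -1.9291 8.7873]
tr(P') = 11.6263


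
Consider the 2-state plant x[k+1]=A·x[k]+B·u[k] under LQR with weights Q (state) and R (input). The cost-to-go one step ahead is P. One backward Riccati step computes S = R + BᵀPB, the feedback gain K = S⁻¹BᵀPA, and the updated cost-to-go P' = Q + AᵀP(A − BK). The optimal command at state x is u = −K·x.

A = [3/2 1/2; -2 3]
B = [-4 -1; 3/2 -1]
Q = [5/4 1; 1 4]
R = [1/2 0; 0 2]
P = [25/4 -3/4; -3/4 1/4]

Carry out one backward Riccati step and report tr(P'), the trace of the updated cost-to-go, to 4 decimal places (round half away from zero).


BᵀP = [-26.1250 3.3750; -5.5000 0.5000]
S = R + BᵀPB = [1/2 0; 0 2] + [109.5625 22.7500; 22.7500 5.0000] = [110.0625 22.7500; 22.7500 7.0000]
BᵀPA = [-45.9375 -2.9375; -9.2500 -1.2500]
K = S⁻¹·BᵀPA = [-0.4394 0.0311; 0.1068 -0.2798]
A−BK = [-0.1510 0.3448; -1.2341 2.6735]
AᵀP(A−BK) = [0.3631 -0.5949; -0.5949 1.3043]
P' = Q + AᵀP(A−BK) = [1.6131 0.4051; 0.4051 5.3043]
tr(P') = 6.9173

6.9173


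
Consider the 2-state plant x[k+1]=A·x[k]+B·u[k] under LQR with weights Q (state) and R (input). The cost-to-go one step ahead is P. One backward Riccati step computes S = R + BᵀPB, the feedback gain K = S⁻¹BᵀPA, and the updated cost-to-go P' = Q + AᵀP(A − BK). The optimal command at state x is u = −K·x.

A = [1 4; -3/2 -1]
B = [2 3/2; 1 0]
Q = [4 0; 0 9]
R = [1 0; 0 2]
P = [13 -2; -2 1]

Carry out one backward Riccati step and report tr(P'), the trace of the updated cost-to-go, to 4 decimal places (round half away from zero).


23.5605

BᵀP = [24.0000 -3.0000; 19.5000 -3.0000]
S = R + BᵀPB = [1 0; 0 2] + [45.0000 36.0000; 36.0000 29.2500] = [46.0000 36.0000; 36.0000 31.2500]
BᵀPA = [28.5000 99.0000; 24.0000 81.0000]
K = S⁻¹·BᵀPA = [0.1882 1.2562; 0.5512 1.1449]
A−BK = [-0.2032 -0.2297; -1.6882 -2.2562]
AᵀP(A−BK) = [2.6577 4.2217; 4.2217 7.9028]
P' = Q + AᵀP(A−BK) = [6.6577 4.2217; 4.2217 16.9028]
tr(P') = 23.5605


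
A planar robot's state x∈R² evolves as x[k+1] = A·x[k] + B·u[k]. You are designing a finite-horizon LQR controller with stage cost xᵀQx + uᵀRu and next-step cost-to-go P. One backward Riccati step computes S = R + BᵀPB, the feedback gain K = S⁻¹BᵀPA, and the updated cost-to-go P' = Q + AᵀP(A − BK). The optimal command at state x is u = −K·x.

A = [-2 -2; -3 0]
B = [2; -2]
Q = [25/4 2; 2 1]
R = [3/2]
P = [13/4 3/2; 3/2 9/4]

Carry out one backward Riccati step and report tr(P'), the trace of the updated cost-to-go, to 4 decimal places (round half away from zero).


BᵀP = [3.5000 -1.5000]
S = R + BᵀPB = [3/2] + [10.0000] = [11.5000]
BᵀPA = [-2.5000 -7.0000]
K = S⁻¹·BᵀPA = [-0.2174 -0.6087]
A−BK = [-1.5652 -0.7826; -3.4348 -1.2174]
AᵀP(A−BK) = [50.7065 20.4783; 20.4783 8.7391]
P' = Q + AᵀP(A−BK) = [56.9565 22.4783; 22.4783 9.7391]
tr(P') = 66.6957

66.6957


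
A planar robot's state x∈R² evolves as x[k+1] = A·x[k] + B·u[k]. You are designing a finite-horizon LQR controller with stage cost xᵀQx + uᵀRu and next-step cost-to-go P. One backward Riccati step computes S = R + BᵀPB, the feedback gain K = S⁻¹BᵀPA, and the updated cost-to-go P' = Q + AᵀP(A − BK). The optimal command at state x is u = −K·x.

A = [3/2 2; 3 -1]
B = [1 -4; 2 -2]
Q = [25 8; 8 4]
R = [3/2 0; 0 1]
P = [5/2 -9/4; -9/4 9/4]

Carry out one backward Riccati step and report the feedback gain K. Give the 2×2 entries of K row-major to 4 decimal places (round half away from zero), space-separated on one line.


BᵀP = [-2.0000 2.2500; -5.5000 4.5000]
S = R + BᵀPB = [3/2 0; 0 1] + [2.5000 3.5000; 3.5000 13.0000] = [4.0000 3.5000; 3.5000 14.0000]
BᵀPA = [3.7500 -6.2500; 5.2500 -15.5000]
K = S⁻¹·BᵀPA = [0.7800 -0.7600; 0.1800 -0.9171]
A−BK = [1.4400 -0.9086; 1.8000 -1.3143]
AᵀP(A−BK) = [1.7550 -1.7100; -1.7100 2.2843]
P' = Q + AᵀP(A−BK) = [26.7550 6.2900; 6.2900 6.2843]
tr(P') = 33.0393

0.7800 -0.7600 0.1800 -0.9171


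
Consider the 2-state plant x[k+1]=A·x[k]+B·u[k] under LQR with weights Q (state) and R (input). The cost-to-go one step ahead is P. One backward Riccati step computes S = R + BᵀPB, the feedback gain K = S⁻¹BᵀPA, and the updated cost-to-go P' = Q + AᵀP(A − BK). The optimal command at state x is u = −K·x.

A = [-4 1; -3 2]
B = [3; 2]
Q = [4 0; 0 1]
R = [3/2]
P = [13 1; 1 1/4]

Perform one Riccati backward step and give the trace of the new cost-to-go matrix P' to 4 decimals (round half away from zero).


BᵀP = [41.0000 3.5000]
S = R + BᵀPB = [3/2] + [130.0000] = [131.5000]
BᵀPA = [-174.5000 48.0000]
K = S⁻¹·BᵀPA = [-1.3270 0.3650]
A−BK = [-0.0190 -0.0951; -0.3460 1.2700]
AᵀP(A−BK) = [2.6892 -0.8042; -0.8042 0.4791]
P' = Q + AᵀP(A−BK) = [6.6892 -0.8042; -0.8042 1.4791]
tr(P') = 8.1683

8.1683


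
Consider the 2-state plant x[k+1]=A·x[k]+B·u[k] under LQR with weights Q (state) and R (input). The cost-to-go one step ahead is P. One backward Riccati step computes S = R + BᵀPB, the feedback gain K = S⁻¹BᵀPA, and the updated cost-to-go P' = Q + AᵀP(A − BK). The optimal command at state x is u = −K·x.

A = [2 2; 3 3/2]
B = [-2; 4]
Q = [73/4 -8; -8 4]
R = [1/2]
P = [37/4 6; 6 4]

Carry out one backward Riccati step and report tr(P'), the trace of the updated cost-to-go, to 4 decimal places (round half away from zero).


BᵀP = [5.5000 4.0000]
S = R + BᵀPB = [1/2] + [5.0000] = [5.5000]
BᵀPA = [23.0000 17.0000]
K = S⁻¹·BᵀPA = [4.1818 3.0909]
A−BK = [10.3636 8.1818; -13.7273 -10.8636]
AᵀP(A−BK) = [48.8182 37.9091; 37.9091 29.4545]
P' = Q + AᵀP(A−BK) = [67.0682 29.9091; 29.9091 33.4545]
tr(P') = 100.5227

100.5227


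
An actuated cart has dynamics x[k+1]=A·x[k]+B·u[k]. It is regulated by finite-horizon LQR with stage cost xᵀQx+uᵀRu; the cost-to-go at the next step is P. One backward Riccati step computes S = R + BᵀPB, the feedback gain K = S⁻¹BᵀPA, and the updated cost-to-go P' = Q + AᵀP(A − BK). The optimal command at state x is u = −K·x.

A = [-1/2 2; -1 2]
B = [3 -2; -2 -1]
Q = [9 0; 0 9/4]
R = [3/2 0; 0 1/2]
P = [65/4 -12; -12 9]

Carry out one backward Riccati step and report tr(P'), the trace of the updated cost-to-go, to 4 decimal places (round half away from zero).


11.7487

BᵀP = [72.7500 -54.0000; -20.5000 15.0000]
S = R + BᵀPB = [3/2 0; 0 1/2] + [326.2500 -91.5000; -91.5000 26.0000] = [327.7500 -91.5000; -91.5000 26.5000]
BᵀPA = [17.6250 37.5000; -4.7500 -11.0000]
K = S⁻¹·BᵀPA = [0.1036 -0.0407; 0.1784 -0.5557]
A−BK = [-0.4539 1.0108; -0.6144 1.3629]
AᵀP(A−BK) = [0.0843 -0.1719; -0.1719 0.4144]
P' = Q + AᵀP(A−BK) = [9.0843 -0.1719; -0.1719 2.6644]
tr(P') = 11.7487


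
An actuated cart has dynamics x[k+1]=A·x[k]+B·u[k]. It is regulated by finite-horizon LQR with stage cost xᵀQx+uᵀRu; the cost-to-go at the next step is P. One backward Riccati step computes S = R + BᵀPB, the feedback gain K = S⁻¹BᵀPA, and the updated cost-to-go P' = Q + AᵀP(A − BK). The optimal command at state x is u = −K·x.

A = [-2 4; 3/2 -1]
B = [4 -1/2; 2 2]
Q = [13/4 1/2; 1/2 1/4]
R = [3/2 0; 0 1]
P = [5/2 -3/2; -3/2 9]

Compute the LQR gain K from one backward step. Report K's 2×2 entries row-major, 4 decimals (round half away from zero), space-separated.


BᵀP = [7.0000 12.0000; -4.2500 18.7500]
S = R + BᵀPB = [3/2 0; 0 1] + [52.0000 20.5000; 20.5000 39.6250] = [53.5000 20.5000; 20.5000 40.6250]
BᵀPA = [4.0000 16.0000; 36.6250 -35.7500]
K = S⁻¹·BᵀPA = [-0.3356 0.7888; 1.0709 -1.2780]
A−BK = [-0.1223 0.2059; 0.0294 -0.0215]
AᵀP(A−BK) = [1.3716 -1.8473; -1.8473 2.6900]
P' = Q + AᵀP(A−BK) = [4.6216 -1.3473; -1.3473 2.9400]
tr(P') = 7.5616

-0.3356 0.7888 1.0709 -1.2780


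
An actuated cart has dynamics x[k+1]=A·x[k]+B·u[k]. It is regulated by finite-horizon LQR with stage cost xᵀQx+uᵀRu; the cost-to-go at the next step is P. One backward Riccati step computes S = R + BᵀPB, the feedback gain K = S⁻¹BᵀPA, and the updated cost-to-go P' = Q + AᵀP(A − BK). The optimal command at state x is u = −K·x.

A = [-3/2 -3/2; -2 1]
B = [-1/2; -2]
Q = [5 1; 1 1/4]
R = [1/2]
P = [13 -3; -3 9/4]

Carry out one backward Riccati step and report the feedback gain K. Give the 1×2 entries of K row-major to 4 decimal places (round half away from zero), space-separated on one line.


BᵀP = [-0.5000 -3.0000]
S = R + BᵀPB = [1/2] + [6.2500] = [6.7500]
BᵀPA = [6.7500 -2.2500]
K = S⁻¹·BᵀPA = [1.0000 -0.3333]
A−BK = [-1.0000 -1.6667; 0.0000 0.3333]
AᵀP(A−BK) = [13.5000 22.5000; 22.5000 39.7500]
P' = Q + AᵀP(A−BK) = [18.5000 23.5000; 23.5000 40.0000]
tr(P') = 58.5000

1.0000 -0.3333


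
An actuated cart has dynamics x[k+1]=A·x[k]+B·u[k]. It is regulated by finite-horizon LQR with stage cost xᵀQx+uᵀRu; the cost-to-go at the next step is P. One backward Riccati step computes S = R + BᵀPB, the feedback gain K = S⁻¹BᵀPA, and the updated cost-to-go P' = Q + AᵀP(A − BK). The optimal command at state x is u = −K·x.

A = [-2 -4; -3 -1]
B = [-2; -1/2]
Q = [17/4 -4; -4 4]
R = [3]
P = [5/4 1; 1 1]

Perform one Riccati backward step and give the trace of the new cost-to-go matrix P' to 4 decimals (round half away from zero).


24.9573

BᵀP = [-3.0000 -2.5000]
S = R + BᵀPB = [3] + [7.2500] = [10.2500]
BᵀPA = [13.5000 14.5000]
K = S⁻¹·BᵀPA = [1.3171 1.4146]
A−BK = [0.6341 -1.1707; -2.3415 -0.2927]
AᵀP(A−BK) = [8.2195 7.9024; 7.9024 8.4878]
P' = Q + AᵀP(A−BK) = [12.4695 3.9024; 3.9024 12.4878]
tr(P') = 24.9573


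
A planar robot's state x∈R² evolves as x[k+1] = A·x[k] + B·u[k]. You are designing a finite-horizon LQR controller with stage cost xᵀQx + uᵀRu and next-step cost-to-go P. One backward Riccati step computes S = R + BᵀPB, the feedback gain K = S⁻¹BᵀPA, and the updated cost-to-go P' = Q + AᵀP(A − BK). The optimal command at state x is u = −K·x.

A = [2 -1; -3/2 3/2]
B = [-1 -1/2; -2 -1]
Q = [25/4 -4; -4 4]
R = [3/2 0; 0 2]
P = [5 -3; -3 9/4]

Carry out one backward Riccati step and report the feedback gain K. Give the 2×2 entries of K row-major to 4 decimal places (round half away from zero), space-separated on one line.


1.0968 -0.8387 0.4113 -0.3145

BᵀP = [1.0000 -1.5000; 0.5000 -0.7500]
S = R + BᵀPB = [3/2 0; 0 2] + [2.0000 1.0000; 1.0000 0.5000] = [3.5000 1.0000; 1.0000 2.5000]
BᵀPA = [4.2500 -3.2500; 2.1250 -1.6250]
K = S⁻¹·BᵀPA = [1.0968 -0.8387; 0.4113 -0.3145]
A−BK = [3.3024 -1.9960; 1.1048 -0.4919]
AᵀP(A−BK) = [37.5272 -24.3296; -24.3296 15.8256]
P' = Q + AᵀP(A−BK) = [43.7772 -28.3296; -28.3296 19.8256]
tr(P') = 63.6028


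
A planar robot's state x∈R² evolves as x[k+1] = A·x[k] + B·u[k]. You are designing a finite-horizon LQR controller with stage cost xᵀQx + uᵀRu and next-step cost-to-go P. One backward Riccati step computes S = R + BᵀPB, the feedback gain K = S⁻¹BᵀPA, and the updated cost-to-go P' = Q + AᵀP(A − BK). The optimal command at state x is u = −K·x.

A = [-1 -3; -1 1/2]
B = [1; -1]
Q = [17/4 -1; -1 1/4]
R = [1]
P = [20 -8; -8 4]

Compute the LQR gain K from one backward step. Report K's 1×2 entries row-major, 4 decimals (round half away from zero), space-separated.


BᵀP = [28.0000 -12.0000]
S = R + BᵀPB = [1] + [40.0000] = [41.0000]
BᵀPA = [-16.0000 -90.0000]
K = S⁻¹·BᵀPA = [-0.3902 -2.1951]
A−BK = [-0.6098 -0.8049; -1.3902 -1.6951]
AᵀP(A−BK) = [1.7561 2.8780; 2.8780 7.4390]
P' = Q + AᵀP(A−BK) = [6.0061 1.8780; 1.8780 7.6890]
tr(P') = 13.6951

-0.3902 -2.1951
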